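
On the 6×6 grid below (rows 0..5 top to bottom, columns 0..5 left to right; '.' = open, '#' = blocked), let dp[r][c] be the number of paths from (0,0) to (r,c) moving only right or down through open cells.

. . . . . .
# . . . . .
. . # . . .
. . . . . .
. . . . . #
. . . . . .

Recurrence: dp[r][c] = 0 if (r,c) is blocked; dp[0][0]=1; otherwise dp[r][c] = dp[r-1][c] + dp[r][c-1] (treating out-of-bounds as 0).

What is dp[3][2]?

1

r\c   0   1   2   3   4   5
  0   1   1   1   1   1   1
  1   0   1   2   3   4   5
  2   0   1   0   3   7  12
  3   0   1   1   4  11  23
  4   0   1   2   6  17   0
  5   0   1   3   9  26  26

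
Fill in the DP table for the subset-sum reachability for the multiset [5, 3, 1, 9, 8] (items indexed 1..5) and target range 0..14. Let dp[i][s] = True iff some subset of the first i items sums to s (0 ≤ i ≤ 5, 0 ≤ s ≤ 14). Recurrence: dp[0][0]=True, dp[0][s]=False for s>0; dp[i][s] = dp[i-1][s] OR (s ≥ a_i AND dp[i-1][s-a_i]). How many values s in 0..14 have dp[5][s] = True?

13

i\s   0   1   2   3   4   5   6   7   8   9  10  11  12  13  14
  0   T   F   F   F   F   F   F   F   F   F   F   F   F   F   F
  1   T   F   F   F   F   T   F   F   F   F   F   F   F   F   F
  2   T   F   F   T   F   T   F   F   T   F   F   F   F   F   F
  3   T   T   F   T   T   T   T   F   T   T   F   F   F   F   F
  4   T   T   F   T   T   T   T   F   T   T   T   F   T   T   T
  5   T   T   F   T   T   T   T   F   T   T   T   T   T   T   T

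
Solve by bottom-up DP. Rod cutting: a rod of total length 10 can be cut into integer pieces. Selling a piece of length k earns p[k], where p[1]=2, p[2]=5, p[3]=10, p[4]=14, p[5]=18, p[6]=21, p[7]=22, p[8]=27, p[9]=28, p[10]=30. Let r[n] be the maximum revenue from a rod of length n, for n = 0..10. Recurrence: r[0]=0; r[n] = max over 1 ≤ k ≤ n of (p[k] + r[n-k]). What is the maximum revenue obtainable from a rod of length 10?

   n    0    1    2    3    4    5    6    7    8    9   10
r[n]    0    2    5   10   14   18   21   24   28   32   36

36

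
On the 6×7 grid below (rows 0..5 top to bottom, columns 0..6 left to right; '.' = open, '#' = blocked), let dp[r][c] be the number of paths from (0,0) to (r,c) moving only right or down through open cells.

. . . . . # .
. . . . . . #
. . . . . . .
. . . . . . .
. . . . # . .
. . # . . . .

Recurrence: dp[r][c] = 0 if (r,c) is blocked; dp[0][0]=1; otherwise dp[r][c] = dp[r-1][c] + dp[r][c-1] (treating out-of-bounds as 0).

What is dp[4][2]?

15

r\c   0   1   2   3   4   5   6
  0   1   1   1   1   1   0   0
  1   1   2   3   4   5   5   0
  2   1   3   6  10  15  20  20
  3   1   4  10  20  35  55  75
  4   1   5  15  35   0  55 130
  5   1   6   0  35  35  90 220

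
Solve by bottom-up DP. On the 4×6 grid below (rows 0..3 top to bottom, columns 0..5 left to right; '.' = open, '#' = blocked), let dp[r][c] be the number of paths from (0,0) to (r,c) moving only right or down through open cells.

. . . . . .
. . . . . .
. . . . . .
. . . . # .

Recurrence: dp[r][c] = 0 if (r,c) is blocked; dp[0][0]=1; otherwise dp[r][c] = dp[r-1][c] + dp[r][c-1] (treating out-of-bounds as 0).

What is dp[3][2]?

r\c   0   1   2   3   4   5
  0   1   1   1   1   1   1
  1   1   2   3   4   5   6
  2   1   3   6  10  15  21
  3   1   4  10  20   0  21

10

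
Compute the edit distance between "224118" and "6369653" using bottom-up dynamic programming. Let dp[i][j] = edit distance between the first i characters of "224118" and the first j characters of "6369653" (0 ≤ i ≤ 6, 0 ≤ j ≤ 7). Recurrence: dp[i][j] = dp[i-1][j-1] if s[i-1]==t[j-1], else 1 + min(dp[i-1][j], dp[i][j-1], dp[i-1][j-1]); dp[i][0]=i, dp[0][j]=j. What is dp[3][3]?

3

   ''  6  3  6  9  6  5  3
''  0  1  2  3  4  5  6  7
 2  1  1  2  3  4  5  6  7
 2  2  2  2  3  4  5  6  7
 4  3  3  3  3  4  5  6  7
 1  4  4  4  4  4  5  6  7
 1  5  5  5  5  5  5  6  7
 8  6  6  6  6  6  6  6  7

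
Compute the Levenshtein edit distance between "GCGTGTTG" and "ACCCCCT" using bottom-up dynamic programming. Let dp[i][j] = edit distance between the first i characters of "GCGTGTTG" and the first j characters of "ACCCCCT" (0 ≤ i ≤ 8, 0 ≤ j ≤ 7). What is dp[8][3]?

7

   ''  A  C  C  C  C  C  T
''  0  1  2  3  4  5  6  7
 G  1  1  2  3  4  5  6  7
 C  2  2  1  2  3  4  5  6
 G  3  3  2  2  3  4  5  6
 T  4  4  3  3  3  4  5  5
 G  5  5  4  4  4  4  5  6
 T  6  6  5  5  5  5  5  5
 T  7  7  6  6  6  6  6  5
 G  8  8  7  7  7  7  7  6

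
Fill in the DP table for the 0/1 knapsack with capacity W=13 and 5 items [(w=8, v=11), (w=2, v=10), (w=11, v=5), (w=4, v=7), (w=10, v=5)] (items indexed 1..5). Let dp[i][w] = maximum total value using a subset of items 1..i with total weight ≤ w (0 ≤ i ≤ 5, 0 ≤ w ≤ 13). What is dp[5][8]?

i\w   0   1   2   3   4   5   6   7   8   9  10  11  12  13
  0   0   0   0   0   0   0   0   0   0   0   0   0   0   0
  1   0   0   0   0   0   0   0   0  11  11  11  11  11  11
  2   0   0  10  10  10  10  10  10  11  11  21  21  21  21
  3   0   0  10  10  10  10  10  10  11  11  21  21  21  21
  4   0   0  10  10  10  10  17  17  17  17  21  21  21  21
  5   0   0  10  10  10  10  17  17  17  17  21  21  21  21

17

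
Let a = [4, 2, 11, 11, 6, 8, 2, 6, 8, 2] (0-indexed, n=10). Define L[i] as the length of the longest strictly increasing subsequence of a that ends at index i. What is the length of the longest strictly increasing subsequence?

   i    0    1    2    3    4    5    6    7    8    9
a[i]    4    2   11   11    6    8    2    6    8    2
L[i]    1    1    2    2    2    3    1    2    3    1

3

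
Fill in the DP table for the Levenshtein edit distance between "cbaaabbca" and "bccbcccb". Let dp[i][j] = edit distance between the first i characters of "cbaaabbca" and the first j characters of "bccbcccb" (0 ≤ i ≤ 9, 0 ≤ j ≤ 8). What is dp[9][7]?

6

   ''  b  c  c  b  c  c  c  b
''  0  1  2  3  4  5  6  7  8
 c  1  1  1  2  3  4  5  6  7
 b  2  1  2  2  2  3  4  5  6
 a  3  2  2  3  3  3  4  5  6
 a  4  3  3  3  4  4  4  5  6
 a  5  4  4  4  4  5  5  5  6
 b  6  5  5  5  4  5  6  6  5
 b  7  6  6  6  5  5  6  7  6
 c  8  7  6  6  6  5  5  6  7
 a  9  8  7  7  7  6  6  6  7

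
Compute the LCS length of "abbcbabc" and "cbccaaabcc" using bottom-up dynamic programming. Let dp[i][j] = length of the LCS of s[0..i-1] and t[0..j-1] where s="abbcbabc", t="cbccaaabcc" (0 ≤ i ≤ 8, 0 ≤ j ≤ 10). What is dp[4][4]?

   ''  c  b  c  c  a  a  a  b  c  c
''  0  0  0  0  0  0  0  0  0  0  0
 a  0  0  0  0  0  1  1  1  1  1  1
 b  0  0  1  1  1  1  1  1  2  2  2
 b  0  0  1  1  1  1  1  1  2  2  2
 c  0  1  1  2  2  2  2  2  2  3  3
 b  0  1  2  2  2  2  2  2  3  3  3
 a  0  1  2  2  2  3  3  3  3  3  3
 b  0  1  2  2  2  3  3  3  4  4  4
 c  0  1  2  3  3  3  3  3  4  5  5

2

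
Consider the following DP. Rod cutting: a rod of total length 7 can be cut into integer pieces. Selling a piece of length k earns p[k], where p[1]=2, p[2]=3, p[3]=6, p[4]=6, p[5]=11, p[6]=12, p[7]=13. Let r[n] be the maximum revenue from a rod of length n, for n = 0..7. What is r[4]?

8

   n    0    1    2    3    4    5    6    7
r[n]    0    2    4    6    8   11   13   15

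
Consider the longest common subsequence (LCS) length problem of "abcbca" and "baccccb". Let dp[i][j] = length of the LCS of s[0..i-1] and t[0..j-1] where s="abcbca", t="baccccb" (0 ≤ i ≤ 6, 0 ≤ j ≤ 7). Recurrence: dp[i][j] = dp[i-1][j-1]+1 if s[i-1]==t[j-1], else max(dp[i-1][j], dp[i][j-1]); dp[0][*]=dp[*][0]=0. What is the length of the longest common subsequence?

   ''  b  a  c  c  c  c  b
''  0  0  0  0  0  0  0  0
 a  0  0  1  1  1  1  1  1
 b  0  1  1  1  1  1  1  2
 c  0  1  1  2  2  2  2  2
 b  0  1  1  2  2  2  2  3
 c  0  1  1  2  3  3  3  3
 a  0  1  2  2  3  3  3  3

3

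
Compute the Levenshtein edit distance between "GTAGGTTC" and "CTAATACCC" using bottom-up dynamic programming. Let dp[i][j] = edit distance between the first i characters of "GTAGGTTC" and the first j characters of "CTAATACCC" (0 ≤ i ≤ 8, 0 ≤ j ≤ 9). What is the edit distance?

6

   ''  C  T  A  A  T  A  C  C  C
''  0  1  2  3  4  5  6  7  8  9
 G  1  1  2  3  4  5  6  7  8  9
 T  2  2  1  2  3  4  5  6  7  8
 A  3  3  2  1  2  3  4  5  6  7
 G  4  4  3  2  2  3  4  5  6  7
 G  5  5  4  3  3  3  4  5  6  7
 T  6  6  5  4  4  3  4  5  6  7
 T  7  7  6  5  5  4  4  5  6  7
 C  8  7  7  6  6  5  5  4  5  6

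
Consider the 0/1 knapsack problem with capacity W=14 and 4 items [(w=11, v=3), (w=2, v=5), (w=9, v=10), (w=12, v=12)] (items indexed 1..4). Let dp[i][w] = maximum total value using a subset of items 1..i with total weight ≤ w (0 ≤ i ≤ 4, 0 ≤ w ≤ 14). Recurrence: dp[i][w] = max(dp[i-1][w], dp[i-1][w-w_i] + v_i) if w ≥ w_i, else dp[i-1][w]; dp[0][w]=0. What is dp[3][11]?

15

i\w   0   1   2   3   4   5   6   7   8   9  10  11  12  13  14
  0   0   0   0   0   0   0   0   0   0   0   0   0   0   0   0
  1   0   0   0   0   0   0   0   0   0   0   0   3   3   3   3
  2   0   0   5   5   5   5   5   5   5   5   5   5   5   8   8
  3   0   0   5   5   5   5   5   5   5  10  10  15  15  15  15
  4   0   0   5   5   5   5   5   5   5  10  10  15  15  15  17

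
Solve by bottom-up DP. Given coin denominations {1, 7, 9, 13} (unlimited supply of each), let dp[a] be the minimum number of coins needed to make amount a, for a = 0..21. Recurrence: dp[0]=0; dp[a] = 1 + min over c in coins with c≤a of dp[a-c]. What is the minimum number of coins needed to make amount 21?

 a  0  1  2  3  4  5  6  7  8  9 10 11 12 13 14 15 16 17 18 19 20 21
dp  0  1  2  3  4  5  6  1  2  1  2  3  4  1  2  3  2  3  2  3  2  3

3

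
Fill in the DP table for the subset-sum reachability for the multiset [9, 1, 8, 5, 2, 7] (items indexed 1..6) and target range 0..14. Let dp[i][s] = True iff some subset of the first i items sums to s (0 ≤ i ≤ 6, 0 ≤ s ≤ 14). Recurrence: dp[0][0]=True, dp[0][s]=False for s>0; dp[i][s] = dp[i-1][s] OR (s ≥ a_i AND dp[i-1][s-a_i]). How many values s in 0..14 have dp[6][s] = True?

i\s   0   1   2   3   4   5   6   7   8   9  10  11  12  13  14
  0   T   F   F   F   F   F   F   F   F   F   F   F   F   F   F
  1   T   F   F   F   F   F   F   F   F   T   F   F   F   F   F
  2   T   T   F   F   F   F   F   F   F   T   T   F   F   F   F
  3   T   T   F   F   F   F   F   F   T   T   T   F   F   F   F
  4   T   T   F   F   F   T   T   F   T   T   T   F   F   T   T
  5   T   T   T   T   F   T   T   T   T   T   T   T   T   T   T
  6   T   T   T   T   F   T   T   T   T   T   T   T   T   T   T

14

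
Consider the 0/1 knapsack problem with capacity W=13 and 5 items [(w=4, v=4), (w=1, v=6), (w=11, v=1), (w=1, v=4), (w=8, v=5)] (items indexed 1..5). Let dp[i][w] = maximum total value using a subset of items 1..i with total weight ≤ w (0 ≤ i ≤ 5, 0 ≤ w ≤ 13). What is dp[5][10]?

15

i\w   0   1   2   3   4   5   6   7   8   9  10  11  12  13
  0   0   0   0   0   0   0   0   0   0   0   0   0   0   0
  1   0   0   0   0   4   4   4   4   4   4   4   4   4   4
  2   0   6   6   6   6  10  10  10  10  10  10  10  10  10
  3   0   6   6   6   6  10  10  10  10  10  10  10  10  10
  4   0   6  10  10  10  10  14  14  14  14  14  14  14  14
  5   0   6  10  10  10  10  14  14  14  14  15  15  15  15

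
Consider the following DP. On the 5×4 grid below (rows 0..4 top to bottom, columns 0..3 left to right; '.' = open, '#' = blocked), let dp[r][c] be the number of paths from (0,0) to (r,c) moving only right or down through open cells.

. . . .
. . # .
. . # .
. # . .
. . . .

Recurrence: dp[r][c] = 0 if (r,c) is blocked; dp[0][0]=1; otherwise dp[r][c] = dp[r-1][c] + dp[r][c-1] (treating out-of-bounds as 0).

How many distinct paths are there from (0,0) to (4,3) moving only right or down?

2

r\c   0   1   2   3
  0   1   1   1   1
  1   1   2   0   1
  2   1   3   0   1
  3   1   0   0   1
  4   1   1   1   2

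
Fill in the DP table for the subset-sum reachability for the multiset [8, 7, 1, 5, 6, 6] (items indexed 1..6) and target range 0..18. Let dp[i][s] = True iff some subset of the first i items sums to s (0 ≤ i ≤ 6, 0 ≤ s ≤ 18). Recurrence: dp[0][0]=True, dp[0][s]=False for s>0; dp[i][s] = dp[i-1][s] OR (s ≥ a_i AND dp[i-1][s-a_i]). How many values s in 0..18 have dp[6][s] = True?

i\s   0   1   2   3   4   5   6   7   8   9  10  11  12  13  14  15  16  17  18
  0   T   F   F   F   F   F   F   F   F   F   F   F   F   F   F   F   F   F   F
  1   T   F   F   F   F   F   F   F   T   F   F   F   F   F   F   F   F   F   F
  2   T   F   F   F   F   F   F   T   T   F   F   F   F   F   F   T   F   F   F
  3   T   T   F   F   F   F   F   T   T   T   F   F   F   F   F   T   T   F   F
  4   T   T   F   F   F   T   T   T   T   T   F   F   T   T   T   T   T   F   F
  5   T   T   F   F   F   T   T   T   T   T   F   T   T   T   T   T   T   F   T
  6   T   T   F   F   F   T   T   T   T   T   F   T   T   T   T   T   T   T   T

15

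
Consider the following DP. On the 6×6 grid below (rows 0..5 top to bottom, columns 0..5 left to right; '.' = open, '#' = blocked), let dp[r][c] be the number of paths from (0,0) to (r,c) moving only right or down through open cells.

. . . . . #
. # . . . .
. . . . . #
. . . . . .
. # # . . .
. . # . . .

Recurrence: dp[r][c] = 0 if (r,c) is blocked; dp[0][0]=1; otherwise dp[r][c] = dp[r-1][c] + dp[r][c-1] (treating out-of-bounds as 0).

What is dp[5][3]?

8

r\c   0   1   2   3   4   5
  0   1   1   1   1   1   0
  1   1   0   1   2   3   3
  2   1   1   2   4   7   0
  3   1   2   4   8  15  15
  4   1   0   0   8  23  38
  5   1   1   0   8  31  69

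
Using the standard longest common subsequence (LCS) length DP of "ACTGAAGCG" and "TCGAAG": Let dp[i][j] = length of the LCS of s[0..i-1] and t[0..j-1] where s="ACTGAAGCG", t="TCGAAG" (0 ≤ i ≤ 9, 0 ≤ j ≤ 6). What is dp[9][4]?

3

   ''  T  C  G  A  A  G
''  0  0  0  0  0  0  0
 A  0  0  0  0  1  1  1
 C  0  0  1  1  1  1  1
 T  0  1  1  1  1  1  1
 G  0  1  1  2  2  2  2
 A  0  1  1  2  3  3  3
 A  0  1  1  2  3  4  4
 G  0  1  1  2  3  4  5
 C  0  1  2  2  3  4  5
 G  0  1  2  3  3  4  5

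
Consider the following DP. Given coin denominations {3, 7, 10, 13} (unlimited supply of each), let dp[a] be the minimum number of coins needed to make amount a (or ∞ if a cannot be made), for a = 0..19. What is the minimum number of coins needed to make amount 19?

3

 a  0  1  2  3  4  5  6  7  8  9 10 11 12 13 14 15 16 17 18 19
dp  0  -  -  1  -  -  2  1  -  3  1  -  4  1  2  5  2  2  6  3
(- denotes ∞ / unreachable)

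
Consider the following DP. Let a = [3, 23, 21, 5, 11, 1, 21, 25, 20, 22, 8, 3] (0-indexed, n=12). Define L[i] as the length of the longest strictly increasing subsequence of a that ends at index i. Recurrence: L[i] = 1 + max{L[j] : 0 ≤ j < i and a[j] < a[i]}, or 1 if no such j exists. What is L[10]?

3

   i    0    1    2    3    4    5    6    7    8    9   10   11
a[i]    3   23   21    5   11    1   21   25   20   22    8    3
L[i]    1    2    2    2    3    1    4    5    4    5    3    2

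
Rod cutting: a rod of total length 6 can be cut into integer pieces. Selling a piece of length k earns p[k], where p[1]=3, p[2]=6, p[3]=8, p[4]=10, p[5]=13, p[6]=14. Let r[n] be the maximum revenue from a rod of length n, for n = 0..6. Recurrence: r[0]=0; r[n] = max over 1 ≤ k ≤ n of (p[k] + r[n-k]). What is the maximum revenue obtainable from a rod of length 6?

18

   n    0    1    2    3    4    5    6
r[n]    0    3    6    9   12   15   18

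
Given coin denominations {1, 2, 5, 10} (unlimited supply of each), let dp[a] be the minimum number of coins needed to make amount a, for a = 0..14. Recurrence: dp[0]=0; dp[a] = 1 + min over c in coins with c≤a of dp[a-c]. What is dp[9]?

 a  0  1  2  3  4  5  6  7  8  9 10 11 12 13 14
dp  0  1  1  2  2  1  2  2  3  3  1  2  2  3  3

3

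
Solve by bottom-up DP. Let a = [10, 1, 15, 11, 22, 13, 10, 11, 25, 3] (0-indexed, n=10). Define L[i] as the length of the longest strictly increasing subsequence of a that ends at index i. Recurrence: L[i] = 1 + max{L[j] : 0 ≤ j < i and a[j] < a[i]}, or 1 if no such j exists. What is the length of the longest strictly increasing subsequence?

   i    0    1    2    3    4    5    6    7    8    9
a[i]   10    1   15   11   22   13   10   11   25    3
L[i]    1    1    2    2    3    3    2    3    4    2

4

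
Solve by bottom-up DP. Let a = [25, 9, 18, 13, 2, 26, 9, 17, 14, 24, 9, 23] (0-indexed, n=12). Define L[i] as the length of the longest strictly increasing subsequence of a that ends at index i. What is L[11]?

   i    0    1    2    3    4    5    6    7    8    9   10   11
a[i]   25    9   18   13    2   26    9   17   14   24    9   23
L[i]    1    1    2    2    1    3    2    3    3    4    2    4

4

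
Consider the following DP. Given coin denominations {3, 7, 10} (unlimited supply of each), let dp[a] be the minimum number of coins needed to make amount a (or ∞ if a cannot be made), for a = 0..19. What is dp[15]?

 a  0  1  2  3  4  5  6  7  8  9 10 11 12 13 14 15 16 17 18 19
dp  0  -  -  1  -  -  2  1  -  3  1  -  4  2  2  5  3  2  6  4
(- denotes ∞ / unreachable)

5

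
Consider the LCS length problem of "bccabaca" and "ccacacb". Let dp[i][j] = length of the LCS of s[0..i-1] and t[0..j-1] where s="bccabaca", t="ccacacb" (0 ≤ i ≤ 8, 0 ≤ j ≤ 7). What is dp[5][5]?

3

   ''  c  c  a  c  a  c  b
''  0  0  0  0  0  0  0  0
 b  0  0  0  0  0  0  0  1
 c  0  1  1  1  1  1  1  1
 c  0  1  2  2  2  2  2  2
 a  0  1  2  3  3  3  3  3
 b  0  1  2  3  3  3  3  4
 a  0  1  2  3  3  4  4  4
 c  0  1  2  3  4  4  5  5
 a  0  1  2  3  4  5  5  5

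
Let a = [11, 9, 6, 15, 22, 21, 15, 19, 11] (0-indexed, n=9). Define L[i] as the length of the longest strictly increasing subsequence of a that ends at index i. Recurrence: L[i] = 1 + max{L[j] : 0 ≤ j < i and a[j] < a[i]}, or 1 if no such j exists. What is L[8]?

2

   i    0    1    2    3    4    5    6    7    8
a[i]   11    9    6   15   22   21   15   19   11
L[i]    1    1    1    2    3    3    2    3    2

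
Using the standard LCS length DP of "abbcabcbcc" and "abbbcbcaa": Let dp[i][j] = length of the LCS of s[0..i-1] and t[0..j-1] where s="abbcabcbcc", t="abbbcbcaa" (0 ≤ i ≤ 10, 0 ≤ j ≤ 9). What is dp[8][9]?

6

   ''  a  b  b  b  c  b  c  a  a
''  0  0  0  0  0  0  0  0  0  0
 a  0  1  1  1  1  1  1  1  1  1
 b  0  1  2  2  2  2  2  2  2  2
 b  0  1  2  3  3  3  3  3  3  3
 c  0  1  2  3  3  4  4  4  4  4
 a  0  1  2  3  3  4  4  4  5  5
 b  0  1  2  3  4  4  5  5  5  5
 c  0  1  2  3  4  5  5  6  6  6
 b  0  1  2  3  4  5  6  6  6  6
 c  0  1  2  3  4  5  6  7  7  7
 c  0  1  2  3  4  5  6  7  7  7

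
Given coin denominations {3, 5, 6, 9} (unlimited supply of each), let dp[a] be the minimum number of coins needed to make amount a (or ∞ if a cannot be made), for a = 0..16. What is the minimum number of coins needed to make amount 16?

3

 a  0  1  2  3  4  5  6  7  8  9 10 11 12 13 14 15 16
dp  0  -  -  1  -  1  1  -  2  1  2  2  2  3  2  2  3
(- denotes ∞ / unreachable)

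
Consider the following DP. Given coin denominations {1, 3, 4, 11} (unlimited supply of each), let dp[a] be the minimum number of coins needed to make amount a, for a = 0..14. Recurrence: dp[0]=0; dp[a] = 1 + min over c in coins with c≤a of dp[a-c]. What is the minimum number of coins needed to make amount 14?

 a  0  1  2  3  4  5  6  7  8  9 10 11 12 13 14
dp  0  1  2  1  1  2  2  2  2  3  3  1  2  3  2

2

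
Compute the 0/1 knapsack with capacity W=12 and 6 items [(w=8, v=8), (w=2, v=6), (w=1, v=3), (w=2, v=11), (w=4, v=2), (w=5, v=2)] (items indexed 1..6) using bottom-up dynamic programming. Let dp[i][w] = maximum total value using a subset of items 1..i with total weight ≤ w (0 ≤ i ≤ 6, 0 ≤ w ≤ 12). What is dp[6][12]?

i\w   0   1   2   3   4   5   6   7   8   9  10  11  12
  0   0   0   0   0   0   0   0   0   0   0   0   0   0
  1   0   0   0   0   0   0   0   0   8   8   8   8   8
  2   0   0   6   6   6   6   6   6   8   8  14  14  14
  3   0   3   6   9   9   9   9   9   9  11  14  17  17
  4   0   3  11  14  17  20  20  20  20  20  20  22  25
  5   0   3  11  14  17  20  20  20  20  22  22  22  25
  6   0   3  11  14  17  20  20  20  20  22  22  22  25

25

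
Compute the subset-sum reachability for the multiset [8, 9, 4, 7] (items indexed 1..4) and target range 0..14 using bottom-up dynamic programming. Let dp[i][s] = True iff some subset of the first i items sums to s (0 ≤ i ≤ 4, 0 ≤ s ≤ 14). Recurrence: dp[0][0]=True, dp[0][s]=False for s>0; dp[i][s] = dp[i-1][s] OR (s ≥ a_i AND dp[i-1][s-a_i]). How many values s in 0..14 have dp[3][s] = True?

i\s   0   1   2   3   4   5   6   7   8   9  10  11  12  13  14
  0   T   F   F   F   F   F   F   F   F   F   F   F   F   F   F
  1   T   F   F   F   F   F   F   F   T   F   F   F   F   F   F
  2   T   F   F   F   F   F   F   F   T   T   F   F   F   F   F
  3   T   F   F   F   T   F   F   F   T   T   F   F   T   T   F
  4   T   F   F   F   T   F   F   T   T   T   F   T   T   T   F

6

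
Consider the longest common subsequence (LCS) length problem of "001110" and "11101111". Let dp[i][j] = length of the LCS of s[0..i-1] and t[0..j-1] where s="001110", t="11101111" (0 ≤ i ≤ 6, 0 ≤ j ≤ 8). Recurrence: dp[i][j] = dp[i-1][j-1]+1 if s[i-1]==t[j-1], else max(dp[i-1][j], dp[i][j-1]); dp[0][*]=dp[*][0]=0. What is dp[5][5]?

3

   ''  1  1  1  0  1  1  1  1
''  0  0  0  0  0  0  0  0  0
 0  0  0  0  0  1  1  1  1  1
 0  0  0  0  0  1  1  1  1  1
 1  0  1  1  1  1  2  2  2  2
 1  0  1  2  2  2  2  3  3  3
 1  0  1  2  3  3  3  3  4  4
 0  0  1  2  3  4  4  4  4  4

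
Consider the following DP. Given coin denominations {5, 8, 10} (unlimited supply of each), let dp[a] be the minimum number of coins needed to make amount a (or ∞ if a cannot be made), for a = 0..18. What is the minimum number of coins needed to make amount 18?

 a  0  1  2  3  4  5  6  7  8  9 10 11 12 13 14 15 16 17 18
dp  0  -  -  -  -  1  -  -  1  -  1  -  -  2  -  2  2  -  2
(- denotes ∞ / unreachable)

2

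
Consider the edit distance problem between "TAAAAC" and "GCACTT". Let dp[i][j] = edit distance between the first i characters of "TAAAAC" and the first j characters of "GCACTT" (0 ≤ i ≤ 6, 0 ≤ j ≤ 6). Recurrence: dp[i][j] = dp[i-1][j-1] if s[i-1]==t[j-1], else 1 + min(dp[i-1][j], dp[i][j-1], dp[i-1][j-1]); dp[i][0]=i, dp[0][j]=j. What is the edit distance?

5

   ''  G  C  A  C  T  T
''  0  1  2  3  4  5  6
 T  1  1  2  3  4  4  5
 A  2  2  2  2  3  4  5
 A  3  3  3  2  3  4  5
 A  4  4  4  3  3  4  5
 A  5  5  5  4  4  4  5
 C  6  6  5  5  4  5  5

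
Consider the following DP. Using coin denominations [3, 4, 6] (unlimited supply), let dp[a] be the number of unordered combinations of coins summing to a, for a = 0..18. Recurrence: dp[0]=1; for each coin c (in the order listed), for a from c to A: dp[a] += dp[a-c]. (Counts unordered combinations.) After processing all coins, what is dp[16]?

after  coin     0     1     2     3     4     5     6     7     8     9    10    11    12    13    14    15    16    17    18
          3     1     0     0     1     0     0     1     0     0     1     0     0     1     0     0     1     0     0     1
          4     1     0     0     1     1     0     1     1     1     1     1     1     2     1     1     2     2     1     2
          6     1     0     0     1     1     0     2     1     1     2     2     1     4     2     2     4     4     2     6

4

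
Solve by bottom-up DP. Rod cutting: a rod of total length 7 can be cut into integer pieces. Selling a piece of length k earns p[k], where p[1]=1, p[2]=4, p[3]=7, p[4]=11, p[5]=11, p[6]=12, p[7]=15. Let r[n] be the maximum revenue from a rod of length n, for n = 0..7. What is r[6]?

15

   n    0    1    2    3    4    5    6    7
r[n]    0    1    4    7   11   12   15   18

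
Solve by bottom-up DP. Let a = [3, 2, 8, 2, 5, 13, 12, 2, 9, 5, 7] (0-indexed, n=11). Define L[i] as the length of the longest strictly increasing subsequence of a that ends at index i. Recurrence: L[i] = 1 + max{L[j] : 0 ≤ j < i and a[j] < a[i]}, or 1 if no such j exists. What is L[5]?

3

   i    0    1    2    3    4    5    6    7    8    9   10
a[i]    3    2    8    2    5   13   12    2    9    5    7
L[i]    1    1    2    1    2    3    3    1    3    2    3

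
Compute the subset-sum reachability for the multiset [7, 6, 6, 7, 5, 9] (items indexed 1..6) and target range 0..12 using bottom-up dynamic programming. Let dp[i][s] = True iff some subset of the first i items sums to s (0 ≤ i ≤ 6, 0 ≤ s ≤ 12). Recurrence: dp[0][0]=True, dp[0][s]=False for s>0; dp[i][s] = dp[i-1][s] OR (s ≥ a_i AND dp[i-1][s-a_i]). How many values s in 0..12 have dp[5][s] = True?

6

i\s   0   1   2   3   4   5   6   7   8   9  10  11  12
  0   T   F   F   F   F   F   F   F   F   F   F   F   F
  1   T   F   F   F   F   F   F   T   F   F   F   F   F
  2   T   F   F   F   F   F   T   T   F   F   F   F   F
  3   T   F   F   F   F   F   T   T   F   F   F   F   T
  4   T   F   F   F   F   F   T   T   F   F   F   F   T
  5   T   F   F   F   F   T   T   T   F   F   F   T   T
  6   T   F   F   F   F   T   T   T   F   T   F   T   T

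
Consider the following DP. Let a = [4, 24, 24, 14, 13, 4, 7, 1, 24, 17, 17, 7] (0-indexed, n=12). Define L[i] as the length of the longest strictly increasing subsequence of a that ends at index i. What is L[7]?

   i    0    1    2    3    4    5    6    7    8    9   10   11
a[i]    4   24   24   14   13    4    7    1   24   17   17    7
L[i]    1    2    2    2    2    1    2    1    3    3    3    2

1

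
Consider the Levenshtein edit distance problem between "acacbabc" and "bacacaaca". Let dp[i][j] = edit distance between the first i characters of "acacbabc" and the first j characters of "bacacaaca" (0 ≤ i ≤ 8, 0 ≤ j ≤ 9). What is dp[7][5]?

   ''  b  a  c  a  c  a  a  c  a
''  0  1  2  3  4  5  6  7  8  9
 a  1  1  1  2  3  4  5  6  7  8
 c  2  2  2  1  2  3  4  5  6  7
 a  3  3  2  2  1  2  3  4  5  6
 c  4  4  3  2  2  1  2  3  4  5
 b  5  4  4  3  3  2  2  3  4  5
 a  6  5  4  4  3  3  2  2  3  4
 b  7  6  5  5  4  4  3  3  3  4
 c  8  7  6  5  5  4  4  4  3  4

4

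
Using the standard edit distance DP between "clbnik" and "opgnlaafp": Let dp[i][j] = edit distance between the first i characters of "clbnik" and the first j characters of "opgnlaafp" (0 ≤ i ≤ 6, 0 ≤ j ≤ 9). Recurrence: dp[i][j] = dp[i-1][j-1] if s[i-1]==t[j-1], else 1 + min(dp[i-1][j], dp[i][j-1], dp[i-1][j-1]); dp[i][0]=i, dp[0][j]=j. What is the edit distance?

   ''  o  p  g  n  l  a  a  f  p
''  0  1  2  3  4  5  6  7  8  9
 c  1  1  2  3  4  5  6  7  8  9
 l  2  2  2  3  4  4  5  6  7  8
 b  3  3  3  3  4  5  5  6  7  8
 n  4  4  4  4  3  4  5  6  7  8
 i  5  5  5  5  4  4  5  6  7  8
 k  6  6  6  6  5  5  5  6  7  8

8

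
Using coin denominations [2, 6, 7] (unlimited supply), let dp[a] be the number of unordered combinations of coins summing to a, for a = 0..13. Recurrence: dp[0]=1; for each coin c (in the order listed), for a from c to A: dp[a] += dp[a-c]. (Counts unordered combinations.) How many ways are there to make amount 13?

after  coin     0     1     2     3     4     5     6     7     8     9    10    11    12    13
          2     1     0     1     0     1     0     1     0     1     0     1     0     1     0
          6     1     0     1     0     1     0     2     0     2     0     2     0     3     0
          7     1     0     1     0     1     0     2     1     2     1     2     1     3     2

2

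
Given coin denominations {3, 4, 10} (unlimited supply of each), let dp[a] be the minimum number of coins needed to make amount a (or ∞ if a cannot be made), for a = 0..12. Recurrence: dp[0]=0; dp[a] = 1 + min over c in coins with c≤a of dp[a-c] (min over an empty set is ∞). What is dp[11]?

3

 a  0  1  2  3  4  5  6  7  8  9 10 11 12
dp  0  -  -  1  1  -  2  2  2  3  1  3  3
(- denotes ∞ / unreachable)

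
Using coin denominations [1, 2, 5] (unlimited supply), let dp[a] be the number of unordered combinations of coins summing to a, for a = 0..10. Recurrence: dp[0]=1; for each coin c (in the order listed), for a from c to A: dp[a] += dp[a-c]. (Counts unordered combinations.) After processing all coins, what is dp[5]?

after  coin     0     1     2     3     4     5     6     7     8     9    10
          1     1     1     1     1     1     1     1     1     1     1     1
          2     1     1     2     2     3     3     4     4     5     5     6
          5     1     1     2     2     3     4     5     6     7     8    10

4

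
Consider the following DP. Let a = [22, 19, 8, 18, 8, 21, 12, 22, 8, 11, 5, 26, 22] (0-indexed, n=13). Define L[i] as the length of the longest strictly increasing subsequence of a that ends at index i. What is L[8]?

   i    0    1    2    3    4    5    6    7    8    9   10   11   12
a[i]   22   19    8   18    8   21   12   22    8   11    5   26   22
L[i]    1    1    1    2    1    3    2    4    1    2    1    5    4

1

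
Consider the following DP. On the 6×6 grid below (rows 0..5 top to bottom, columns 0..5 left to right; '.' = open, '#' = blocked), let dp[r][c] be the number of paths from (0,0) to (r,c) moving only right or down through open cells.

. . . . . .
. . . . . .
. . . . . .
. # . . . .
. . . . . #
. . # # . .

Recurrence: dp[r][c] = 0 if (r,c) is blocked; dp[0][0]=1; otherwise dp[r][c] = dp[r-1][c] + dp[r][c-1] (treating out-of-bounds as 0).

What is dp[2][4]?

r\c   0   1   2   3   4   5
  0   1   1   1   1   1   1
  1   1   2   3   4   5   6
  2   1   3   6  10  15  21
  3   1   0   6  16  31  52
  4   1   1   7  23  54   0
  5   1   2   0   0  54  54

15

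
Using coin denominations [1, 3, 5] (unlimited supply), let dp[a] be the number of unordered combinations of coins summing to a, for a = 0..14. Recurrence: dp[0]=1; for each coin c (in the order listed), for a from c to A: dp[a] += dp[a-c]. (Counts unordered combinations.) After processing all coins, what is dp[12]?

after  coin     0     1     2     3     4     5     6     7     8     9    10    11    12    13    14
          1     1     1     1     1     1     1     1     1     1     1     1     1     1     1     1
          3     1     1     1     2     2     2     3     3     3     4     4     4     5     5     5
          5     1     1     1     2     2     3     4     4     5     6     7     8     9    10    11

9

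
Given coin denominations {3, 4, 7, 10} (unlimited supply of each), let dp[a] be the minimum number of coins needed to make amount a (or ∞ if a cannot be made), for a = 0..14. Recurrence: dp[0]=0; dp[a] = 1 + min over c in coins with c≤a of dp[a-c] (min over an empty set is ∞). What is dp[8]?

 a  0  1  2  3  4  5  6  7  8  9 10 11 12 13 14
dp  0  -  -  1  1  -  2  1  2  3  1  2  3  2  2
(- denotes ∞ / unreachable)

2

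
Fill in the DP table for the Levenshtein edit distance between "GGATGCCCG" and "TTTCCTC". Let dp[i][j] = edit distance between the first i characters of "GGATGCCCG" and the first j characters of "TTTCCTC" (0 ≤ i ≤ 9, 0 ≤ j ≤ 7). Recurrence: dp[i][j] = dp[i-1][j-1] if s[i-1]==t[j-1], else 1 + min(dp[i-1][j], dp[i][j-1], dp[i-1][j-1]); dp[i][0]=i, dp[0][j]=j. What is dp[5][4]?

   ''  T  T  T  C  C  T  C
''  0  1  2  3  4  5  6  7
 G  1  1  2  3  4  5  6  7
 G  2  2  2  3  4  5  6  7
 A  3  3  3  3  4  5  6  7
 T  4  3  3  3  4  5  5  6
 G  5  4  4  4  4  5  6  6
 C  6  5  5  5  4  4  5  6
 C  7  6  6  6  5  4  5  5
 C  8  7  7  7  6  5  5  5
 G  9  8  8  8  7  6  6  6

4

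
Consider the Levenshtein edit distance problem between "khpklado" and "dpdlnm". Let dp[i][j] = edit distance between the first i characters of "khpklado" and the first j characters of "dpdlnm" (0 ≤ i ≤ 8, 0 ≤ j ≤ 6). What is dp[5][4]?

3

   ''  d  p  d  l  n  m
''  0  1  2  3  4  5  6
 k  1  1  2  3  4  5  6
 h  2  2  2  3  4  5  6
 p  3  3  2  3  4  5  6
 k  4  4  3  3  4  5  6
 l  5  5  4  4  3  4  5
 a  6  6  5  5  4  4  5
 d  7  6  6  5  5  5  5
 o  8  7  7  6  6  6  6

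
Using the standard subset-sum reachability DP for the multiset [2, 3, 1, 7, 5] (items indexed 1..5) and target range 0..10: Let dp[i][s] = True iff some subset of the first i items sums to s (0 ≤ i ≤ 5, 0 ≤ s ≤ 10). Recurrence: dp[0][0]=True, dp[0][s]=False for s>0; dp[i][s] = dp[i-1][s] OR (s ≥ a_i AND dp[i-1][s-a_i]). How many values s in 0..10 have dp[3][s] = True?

7

i\s   0   1   2   3   4   5   6   7   8   9  10
  0   T   F   F   F   F   F   F   F   F   F   F
  1   T   F   T   F   F   F   F   F   F   F   F
  2   T   F   T   T   F   T   F   F   F   F   F
  3   T   T   T   T   T   T   T   F   F   F   F
  4   T   T   T   T   T   T   T   T   T   T   T
  5   T   T   T   T   T   T   T   T   T   T   T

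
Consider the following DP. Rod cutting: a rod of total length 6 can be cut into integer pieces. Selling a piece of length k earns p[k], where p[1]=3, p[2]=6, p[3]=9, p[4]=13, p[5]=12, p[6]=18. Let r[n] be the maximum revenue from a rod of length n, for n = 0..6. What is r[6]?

19

   n    0    1    2    3    4    5    6
r[n]    0    3    6    9   13   16   19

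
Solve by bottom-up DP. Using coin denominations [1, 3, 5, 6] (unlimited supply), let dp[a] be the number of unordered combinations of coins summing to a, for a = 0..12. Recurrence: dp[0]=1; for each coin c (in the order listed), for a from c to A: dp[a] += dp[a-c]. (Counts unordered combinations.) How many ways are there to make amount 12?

14

after  coin     0     1     2     3     4     5     6     7     8     9    10    11    12
          1     1     1     1     1     1     1     1     1     1     1     1     1     1
          3     1     1     1     2     2     2     3     3     3     4     4     4     5
          5     1     1     1     2     2     3     4     4     5     6     7     8     9
          6     1     1     1     2     2     3     5     5     6     8     9    11    14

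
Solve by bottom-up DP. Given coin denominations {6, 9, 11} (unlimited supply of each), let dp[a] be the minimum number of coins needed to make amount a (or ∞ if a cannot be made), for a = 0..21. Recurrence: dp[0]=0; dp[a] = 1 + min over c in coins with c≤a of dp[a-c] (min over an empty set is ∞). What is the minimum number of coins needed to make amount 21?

 a  0  1  2  3  4  5  6  7  8  9 10 11 12 13 14 15 16 17 18 19 20 21
dp  0  -  -  -  -  -  1  -  -  1  -  1  2  -  -  2  -  2  2  -  2  3
(- denotes ∞ / unreachable)

3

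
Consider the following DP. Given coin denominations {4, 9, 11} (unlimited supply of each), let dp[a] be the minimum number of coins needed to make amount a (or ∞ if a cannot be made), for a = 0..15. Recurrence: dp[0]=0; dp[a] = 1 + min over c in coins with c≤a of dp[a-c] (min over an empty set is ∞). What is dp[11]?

1

 a  0  1  2  3  4  5  6  7  8  9 10 11 12 13 14 15
dp  0  -  -  -  1  -  -  -  2  1  -  1  3  2  -  2
(- denotes ∞ / unreachable)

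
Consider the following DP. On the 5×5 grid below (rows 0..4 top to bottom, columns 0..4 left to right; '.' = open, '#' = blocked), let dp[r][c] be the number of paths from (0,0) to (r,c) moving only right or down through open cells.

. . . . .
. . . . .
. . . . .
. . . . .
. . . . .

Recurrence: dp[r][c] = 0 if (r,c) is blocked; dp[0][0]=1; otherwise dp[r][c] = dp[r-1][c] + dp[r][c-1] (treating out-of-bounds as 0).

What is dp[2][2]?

6

r\c   0   1   2   3   4
  0   1   1   1   1   1
  1   1   2   3   4   5
  2   1   3   6  10  15
  3   1   4  10  20  35
  4   1   5  15  35  70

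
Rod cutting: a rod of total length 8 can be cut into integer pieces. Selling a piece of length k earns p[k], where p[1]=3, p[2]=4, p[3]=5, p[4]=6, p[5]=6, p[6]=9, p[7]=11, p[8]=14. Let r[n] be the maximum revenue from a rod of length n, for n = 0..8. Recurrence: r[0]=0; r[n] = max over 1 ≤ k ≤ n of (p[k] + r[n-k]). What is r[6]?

18

   n    0    1    2    3    4    5    6    7    8
r[n]    0    3    6    9   12   15   18   21   24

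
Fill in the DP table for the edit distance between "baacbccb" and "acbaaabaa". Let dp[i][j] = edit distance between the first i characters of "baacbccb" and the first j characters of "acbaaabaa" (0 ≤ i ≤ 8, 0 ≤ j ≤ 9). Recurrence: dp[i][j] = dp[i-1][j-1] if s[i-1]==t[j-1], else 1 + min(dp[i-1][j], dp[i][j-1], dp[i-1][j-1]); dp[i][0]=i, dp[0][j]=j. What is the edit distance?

   ''  a  c  b  a  a  a  b  a  a
''  0  1  2  3  4  5  6  7  8  9
 b  1  1  2  2  3  4  5  6  7  8
 a  2  1  2  3  2  3  4  5  6  7
 a  3  2  2  3  3  2  3  4  5  6
 c  4  3  2  3  4  3  3  4  5  6
 b  5  4  3  2  3  4  4  3  4  5
 c  6  5  4  3  3  4  5  4  4  5
 c  7  6  5  4  4  4  5  5  5  5
 b  8  7  6  5  5  5  5  5  6  6

6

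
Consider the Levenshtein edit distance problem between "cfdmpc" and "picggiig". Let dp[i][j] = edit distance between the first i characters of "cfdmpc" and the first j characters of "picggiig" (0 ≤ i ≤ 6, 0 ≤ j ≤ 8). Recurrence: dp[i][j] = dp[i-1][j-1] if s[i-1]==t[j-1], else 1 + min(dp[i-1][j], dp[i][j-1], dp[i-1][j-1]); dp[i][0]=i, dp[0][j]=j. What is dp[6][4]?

   ''  p  i  c  g  g  i  i  g
''  0  1  2  3  4  5  6  7  8
 c  1  1  2  2  3  4  5  6  7
 f  2  2  2  3  3  4  5  6  7
 d  3  3  3  3  4  4  5  6  7
 m  4  4  4  4  4  5  5  6  7
 p  5  4  5  5  5  5  6  6  7
 c  6  5  5  5  6  6  6  7  7

6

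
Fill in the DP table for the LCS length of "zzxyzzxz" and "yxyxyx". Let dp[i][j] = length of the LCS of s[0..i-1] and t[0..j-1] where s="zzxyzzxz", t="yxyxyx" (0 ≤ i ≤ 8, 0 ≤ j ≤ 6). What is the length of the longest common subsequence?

3

   ''  y  x  y  x  y  x
''  0  0  0  0  0  0  0
 z  0  0  0  0  0  0  0
 z  0  0  0  0  0  0  0
 x  0  0  1  1  1  1  1
 y  0  1  1  2  2  2  2
 z  0  1  1  2  2  2  2
 z  0  1  1  2  2  2  2
 x  0  1  2  2  3  3  3
 z  0  1  2  2  3  3  3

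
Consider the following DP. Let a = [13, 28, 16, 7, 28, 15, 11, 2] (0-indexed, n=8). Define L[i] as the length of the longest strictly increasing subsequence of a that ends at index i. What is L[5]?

   i    0    1    2    3    4    5    6    7
a[i]   13   28   16    7   28   15   11    2
L[i]    1    2    2    1    3    2    2    1

2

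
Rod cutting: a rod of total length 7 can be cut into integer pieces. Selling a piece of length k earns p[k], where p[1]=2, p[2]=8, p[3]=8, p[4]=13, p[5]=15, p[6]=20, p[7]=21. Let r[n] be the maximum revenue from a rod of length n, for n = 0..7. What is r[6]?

24

   n    0    1    2    3    4    5    6    7
r[n]    0    2    8   10   16   18   24   26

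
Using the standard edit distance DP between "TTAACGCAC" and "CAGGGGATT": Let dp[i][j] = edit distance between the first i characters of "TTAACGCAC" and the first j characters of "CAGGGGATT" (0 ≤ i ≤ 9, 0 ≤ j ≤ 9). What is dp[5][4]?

4

   ''  C  A  G  G  G  G  A  T  T
''  0  1  2  3  4  5  6  7  8  9
 T  1  1  2  3  4  5  6  7  7  8
 T  2  2  2  3  4  5  6  7  7  7
 A  3  3  2  3  4  5  6  6  7  8
 A  4  4  3  3  4  5  6  6  7  8
 C  5  4  4  4  4  5  6  7  7  8
 G  6  5  5  4  4  4  5  6  7  8
 C  7  6  6  5  5  5  5  6  7  8
 A  8  7  6  6  6  6  6  5  6  7
 C  9  8  7  7  7  7  7  6  6  7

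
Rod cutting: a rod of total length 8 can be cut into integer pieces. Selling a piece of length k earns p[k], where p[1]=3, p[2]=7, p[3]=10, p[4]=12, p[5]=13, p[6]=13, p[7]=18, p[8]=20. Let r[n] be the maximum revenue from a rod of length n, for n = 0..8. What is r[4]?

14

   n    0    1    2    3    4    5    6    7    8
r[n]    0    3    7   10   14   17   21   24   28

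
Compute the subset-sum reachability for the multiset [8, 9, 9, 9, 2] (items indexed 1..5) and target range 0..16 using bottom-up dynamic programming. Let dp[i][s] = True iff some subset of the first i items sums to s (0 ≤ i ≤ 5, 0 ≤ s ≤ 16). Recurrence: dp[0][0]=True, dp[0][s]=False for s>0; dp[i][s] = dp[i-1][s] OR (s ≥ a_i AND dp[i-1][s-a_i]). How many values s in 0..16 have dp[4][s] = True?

i\s   0   1   2   3   4   5   6   7   8   9  10  11  12  13  14  15  16
  0   T   F   F   F   F   F   F   F   F   F   F   F   F   F   F   F   F
  1   T   F   F   F   F   F   F   F   T   F   F   F   F   F   F   F   F
  2   T   F   F   F   F   F   F   F   T   T   F   F   F   F   F   F   F
  3   T   F   F   F   F   F   F   F   T   T   F   F   F   F   F   F   F
  4   T   F   F   F   F   F   F   F   T   T   F   F   F   F   F   F   F
  5   T   F   T   F   F   F   F   F   T   T   T   T   F   F   F   F   F

3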